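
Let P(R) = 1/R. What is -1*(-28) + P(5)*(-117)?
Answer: 23/5 ≈ 4.6000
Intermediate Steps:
-1*(-28) + P(5)*(-117) = -1*(-28) - 117/5 = 28 + (⅕)*(-117) = 28 - 117/5 = 23/5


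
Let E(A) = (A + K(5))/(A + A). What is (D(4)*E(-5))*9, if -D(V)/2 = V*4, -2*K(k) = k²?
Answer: -504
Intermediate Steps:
K(k) = -k²/2
D(V) = -8*V (D(V) = -2*V*4 = -8*V)
E(A) = (-25/2 + A)/(2*A) (E(A) = (A - ½*5²)/(A + A) = (A - ½*25)/((2*A)) = (A - 25/2)*(1/(2*A)) = (-25/2 + A)*(1/(2*A)) = (-25/2 + A)/(2*A))
(D(4)*E(-5))*9 = ((-8*4)*((¼)*(-25 + 2*(-5))/(-5)))*9 = -8*(-1)*(-25 - 10)/5*9 = -8*(-1)*(-35)/5*9 = -32*7/4*9 = -56*9 = -504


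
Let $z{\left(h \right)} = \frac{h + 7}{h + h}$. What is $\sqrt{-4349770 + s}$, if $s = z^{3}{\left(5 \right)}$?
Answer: $\frac{i \sqrt{2718605170}}{25} \approx 2085.6 i$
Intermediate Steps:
$z{\left(h \right)} = \frac{7 + h}{2 h}$
$s = \frac{216}{125}$ ($s = \left(\frac{7 + 5}{2 \cdot 5}\right)^{3} = \left(\frac{1}{2} \cdot \frac{1}{5} \cdot 12\right)^{3} = \left(\frac{6}{5}\right)^{3} = \frac{216}{125} \approx 1.728$)
$\sqrt{-4349770 + s} = \sqrt{-4349770 + \frac{216}{125}} = \sqrt{- \frac{543721034}{125}} = \frac{i \sqrt{2718605170}}{25}$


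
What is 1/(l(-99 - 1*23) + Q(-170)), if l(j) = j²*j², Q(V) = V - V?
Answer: 1/221533456 ≈ 4.5140e-9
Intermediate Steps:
Q(V) = 0
l(j) = j⁴
1/(l(-99 - 1*23) + Q(-170)) = 1/((-99 - 1*23)⁴ + 0) = 1/((-99 - 23)⁴ + 0) = 1/((-122)⁴ + 0) = 1/(221533456 + 0) = 1/221533456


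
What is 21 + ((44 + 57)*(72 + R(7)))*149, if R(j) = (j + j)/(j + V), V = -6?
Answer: 1294235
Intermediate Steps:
R(j) = 2*j/(-6 + j) (R(j) = (j + j)/(j - 6) = (2*j)/(-6 + j) = 2*j/(-6 + j))
21 + ((44 + 57)*(72 + R(7)))*149 = 21 + ((44 + 57)*(72 + 2*7/(-6 + 7)))*149 = 21 + (101*(72 + 2*7/1))*149 = 21 + (101*(72 + 2*7*1))*149 = 21 + (101*(72 + 14))*149 = 21 + (101*86)*149 = 21 + 8686*149 = 21 + 1294214 = 1294235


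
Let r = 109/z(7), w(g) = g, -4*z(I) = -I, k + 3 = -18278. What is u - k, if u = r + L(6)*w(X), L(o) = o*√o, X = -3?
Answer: 128403/7 - 18*√6 ≈ 18299.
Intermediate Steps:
k = -18281 (k = -3 - 18278 = -18281)
z(I) = I/4 (z(I) = -(-1)*I/4 = I/4)
r = 436/7 (r = 109/(((¼)*7)) = 109/(7/4) = 109*(4/7) = 436/7 ≈ 62.286)
L(o) = o^(3/2)
u = 436/7 - 18*√6 (u = 436/7 + 6^(3/2)*(-3) = 436/7 + (6*√6)*(-3) = 436/7 - 18*√6 ≈ 18.195)
u - k = (436/7 - 18*√6) - 1*(-18281) = (436/7 - 18*√6) + 18281 = 128403/7 - 18*√6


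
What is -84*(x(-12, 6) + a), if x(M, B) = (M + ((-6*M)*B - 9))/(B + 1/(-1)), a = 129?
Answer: -88704/5 ≈ -17741.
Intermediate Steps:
x(M, B) = (-9 + M - 6*B*M)/(-1 + B) (x(M, B) = (M + (-6*B*M - 9))/(B - 1) = (M + (-9 - 6*B*M))/(-1 + B) = (-9 + M - 6*B*M)/(-1 + B))
-84*(x(-12, 6) + a) = -84*((-9 - 12 - 6*6*(-12))/(-1 + 6) + 129) = -84*((-9 - 12 + 432)/5 + 129) = -84*((1/5)*411 + 129) = -84*(411/5 + 129) = -84*1056/5 = -88704/5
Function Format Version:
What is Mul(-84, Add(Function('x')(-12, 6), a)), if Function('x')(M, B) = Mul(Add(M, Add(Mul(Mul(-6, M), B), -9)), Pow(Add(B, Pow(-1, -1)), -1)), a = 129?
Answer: Rational(-88704, 5) ≈ -17741.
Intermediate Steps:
Function('x')(M, B) = Mul(Pow(Add(-1, B), -1), Add(-9, M, Mul(-6, B, M))) (Function('x')(M, B) = Mul(Add(M, Add(Mul(-6, B, M), -9)), Pow(Add(B, -1), -1)) = Mul(Add(M, Add(-9, Mul(-6, B, M))), Pow(Add(-1, B), -1)) = Mul(Add(-9, M, Mul(-6, B, M)), Pow(Add(-1, B), -1)) = Mul(Pow(Add(-1, B), -1), Add(-9, M, Mul(-6, B, M))))
Mul(-84, Add(Function('x')(-12, 6), a)) = Mul(-84, Add(Mul(Pow(Add(-1, 6), -1), Add(-9, -12, Mul(-6, 6, -12))), 129)) = Mul(-84, Add(Mul(Pow(5, -1), Add(-9, -12, 432)), 129)) = Mul(-84, Add(Mul(Rational(1, 5), 411), 129)) = Mul(-84, Add(Rational(411, 5), 129)) = Mul(-84, Rational(1056, 5)) = Rational(-88704, 5)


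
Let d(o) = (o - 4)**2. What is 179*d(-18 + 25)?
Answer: 1611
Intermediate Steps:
d(o) = (-4 + o)**2
179*d(-18 + 25) = 179*(-4 + (-18 + 25))**2 = 179*(-4 + 7)**2 = 179*3**2 = 179*9 = 1611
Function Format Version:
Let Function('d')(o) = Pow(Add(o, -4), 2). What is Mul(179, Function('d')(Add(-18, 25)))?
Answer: 1611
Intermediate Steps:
Function('d')(o) = Pow(Add(-4, o), 2)
Mul(179, Function('d')(Add(-18, 25))) = Mul(179, Pow(Add(-4, Add(-18, 25)), 2)) = Mul(179, Pow(Add(-4, 7), 2)) = Mul(179, Pow(3, 2)) = Mul(179, 9) = 1611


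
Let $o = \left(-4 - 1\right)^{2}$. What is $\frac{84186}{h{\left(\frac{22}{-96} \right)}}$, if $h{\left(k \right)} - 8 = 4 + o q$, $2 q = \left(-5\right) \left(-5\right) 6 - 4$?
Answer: $\frac{84186}{1837} \approx 45.828$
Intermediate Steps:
$o = 25$ ($o = \left(-5\right)^{2} = 25$)
$q = 73$ ($q = \frac{\left(-5\right) \left(-5\right) 6 - 4}{2} = \frac{25 \cdot 6 - 4}{2} = \frac{150 - 4}{2} = \frac{1}{2} \cdot 146 = 73$)
$h{\left(k \right)} = 1837$ ($h{\left(k \right)} = 8 + \left(4 + 25 \cdot 73\right) = 8 + \left(4 + 1825\right) = 8 + 1829 = 1837$)
$\frac{84186}{h{\left(\frac{22}{-96} \right)}} = \frac{84186}{1837}$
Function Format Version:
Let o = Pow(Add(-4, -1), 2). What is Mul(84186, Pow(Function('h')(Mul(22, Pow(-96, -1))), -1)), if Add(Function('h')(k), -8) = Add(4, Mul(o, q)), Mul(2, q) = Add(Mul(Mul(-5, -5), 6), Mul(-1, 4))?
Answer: Rational(84186, 1837) ≈ 45.828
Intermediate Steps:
o = 25 (o = Pow(-5, 2) = 25)
q = 73 (q = Mul(Rational(1, 2), Add(Mul(Mul(-5, -5), 6), Mul(-1, 4))) = Mul(Rational(1, 2), Add(Mul(25, 6), -4)) = Mul(Rational(1, 2), Add(150, -4)) = Mul(Rational(1, 2), 146) = 73)
Function('h')(k) = 1837 (Function('h')(k) = Add(8, Add(4, Mul(25, 73))) = Add(8, Add(4, 1825)) = Add(8, 1829) = 1837)
Mul(84186, Pow(Function('h')(Mul(22, Pow(-96, -1))), -1)) = Mul(84186, Pow(1837, -1)) = Mul(84186, Rational(1, 1837)) = Rational(84186, 1837)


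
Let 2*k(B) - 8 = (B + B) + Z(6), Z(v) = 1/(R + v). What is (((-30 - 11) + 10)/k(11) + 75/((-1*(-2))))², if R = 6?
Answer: 654694569/521284 ≈ 1255.9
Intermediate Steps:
Z(v) = 1/(6 + v)
k(B) = 97/24 + B (k(B) = 4 + ((B + B) + 1/(6 + 6))/2 = 4 + (2*B + 1/12)/2 = 4 + (1/12 + 2*B)/2 = 4 + (1/24 + B) = 97/24 + B)
(((-30 - 11) + 10)/k(11) + 75/((-1*(-2))))² = (((-30 - 11) + 10)/(97/24 + 11) + 75/((-1*(-2))))² = ((-41 + 10)/(361/24) + 75/2)² = (-31*24/361 + 75*(½))² = (-744/361 + 75/2)² = (25587/722)² = 654694569/521284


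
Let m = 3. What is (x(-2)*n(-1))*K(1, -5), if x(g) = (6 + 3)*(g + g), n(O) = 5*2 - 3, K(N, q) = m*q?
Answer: 3780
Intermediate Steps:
K(N, q) = 3*q
n(O) = 7 (n(O) = 10 - 3 = 7)
x(g) = 18*g (x(g) = 9*(2*g) = 18*g)
(x(-2)*n(-1))*K(1, -5) = ((18*(-2))*7)*(3*(-5)) = -36*7*(-15) = -252*(-15) = 3780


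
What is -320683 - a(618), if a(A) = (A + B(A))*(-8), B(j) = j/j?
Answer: -315731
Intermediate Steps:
B(j) = 1
a(A) = -8 - 8*A (a(A) = (A + 1)*(-8) = (1 + A)*(-8) = -8 - 8*A)
-320683 - a(618) = -320683 - (-8 - 8*618) = -320683 - (-8 - 4944) = -320683 - 1*(-4952) = -320683 + 4952 = -315731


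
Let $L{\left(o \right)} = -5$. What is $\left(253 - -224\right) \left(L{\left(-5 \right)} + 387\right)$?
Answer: $182214$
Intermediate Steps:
$\left(253 - -224\right) \left(L{\left(-5 \right)} + 387\right) = \left(253 - -224\right) \left(-5 + 387\right) = \left(253 + 224\right) 382 = 477 \cdot 382 = 182214$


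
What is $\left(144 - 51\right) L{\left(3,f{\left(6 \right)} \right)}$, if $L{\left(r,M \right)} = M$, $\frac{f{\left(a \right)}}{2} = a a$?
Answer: $6696$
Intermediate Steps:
$f{\left(a \right)} = 2 a^{2}$ ($f{\left(a \right)} = 2 a a = 2 a^{2}$)
$\left(144 - 51\right) L{\left(3,f{\left(6 \right)} \right)} = \left(144 - 51\right) 2 \cdot 6^{2} = 93 \cdot 2 \cdot 36 = 93 \cdot 72 = 6696$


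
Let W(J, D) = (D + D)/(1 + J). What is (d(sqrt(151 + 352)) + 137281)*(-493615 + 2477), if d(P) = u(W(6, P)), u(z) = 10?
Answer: -67428827158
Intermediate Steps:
W(J, D) = 2*D/(1 + J) (W(J, D) = (2*D)/(1 + J) = 2*D/(1 + J))
d(P) = 10
(d(sqrt(151 + 352)) + 137281)*(-493615 + 2477) = (10 + 137281)*(-493615 + 2477) = 137291*(-491138) = -67428827158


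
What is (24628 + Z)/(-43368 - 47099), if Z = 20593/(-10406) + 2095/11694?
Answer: -749176809455/2752181736447 ≈ -0.27221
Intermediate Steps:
Z = -54753493/30421941 (Z = 20593*(-1/10406) + 2095*(1/11694) = -20593/10406 + 2095/11694 = -54753493/30421941 ≈ -1.7998)
(24628 + Z)/(-43368 - 47099) = (24628 - 54753493/30421941)/(-43368 - 47099) = (749176809455/30421941)/(-90467) = (749176809455/30421941)*(-1/90467) = -749176809455/2752181736447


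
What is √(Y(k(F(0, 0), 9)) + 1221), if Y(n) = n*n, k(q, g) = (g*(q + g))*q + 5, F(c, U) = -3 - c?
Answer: √25870 ≈ 160.84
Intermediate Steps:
k(q, g) = 5 + g*q*(g + q) (k(q, g) = (g*(g + q))*q + 5 = g*q*(g + q) + 5 = 5 + g*q*(g + q))
Y(n) = n²
√(Y(k(F(0, 0), 9)) + 1221) = √((5 + 9*(-3 - 1*0)² + (-3 - 1*0)*9²)² + 1221) = √((5 + 9*(-3 + 0)² + (-3 + 0)*81)² + 1221) = √((5 + 9*(-3)² - 3*81)² + 1221) = √((5 + 9*9 - 243)² + 1221) = √((5 + 81 - 243)² + 1221) = √((-157)² + 1221) = √(24649 + 1221) = √25870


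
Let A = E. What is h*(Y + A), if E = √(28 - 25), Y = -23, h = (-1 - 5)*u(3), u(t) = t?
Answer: 414 - 18*√3 ≈ 382.82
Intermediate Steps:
h = -18 (h = (-1 - 5)*3 = -6*3 = -18)
E = √3 ≈ 1.7320
A = √3 ≈ 1.7320
h*(Y + A) = -18*(-23 + √3) = 414 - 18*√3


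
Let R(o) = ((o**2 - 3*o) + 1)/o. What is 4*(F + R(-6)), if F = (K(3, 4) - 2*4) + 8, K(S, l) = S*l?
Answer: 34/3 ≈ 11.333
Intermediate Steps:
F = 12 (F = (3*4 - 2*4) + 8 = (12 - 8) + 8 = 4 + 8 = 12)
R(o) = (1 + o**2 - 3*o)/o
4*(F + R(-6)) = 4*(12 + (-3 - 6 + 1/(-6))) = 4*(12 + (-3 - 6 - 1/6)) = 4*(12 - 55/6) = 4*(17/6) = 34/3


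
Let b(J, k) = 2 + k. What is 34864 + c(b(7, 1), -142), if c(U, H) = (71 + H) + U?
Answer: 34796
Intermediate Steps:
c(U, H) = 71 + H + U
34864 + c(b(7, 1), -142) = 34864 + (71 - 142 + (2 + 1)) = 34864 + (71 - 142 + 3) = 34864 - 68 = 34796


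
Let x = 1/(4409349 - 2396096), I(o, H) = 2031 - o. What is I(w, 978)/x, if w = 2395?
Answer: -732824092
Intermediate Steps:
x = 1/2013253 ≈ 4.9671e-7
I(w, 978)/x = (2031 - 1*2395)/(1/2013253) = (2031 - 2395)*2013253 = -364*2013253 = -732824092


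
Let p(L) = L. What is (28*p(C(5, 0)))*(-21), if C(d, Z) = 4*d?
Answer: -11760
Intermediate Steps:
(28*p(C(5, 0)))*(-21) = (28*(4*5))*(-21) = (28*20)*(-21) = 560*(-21) = -11760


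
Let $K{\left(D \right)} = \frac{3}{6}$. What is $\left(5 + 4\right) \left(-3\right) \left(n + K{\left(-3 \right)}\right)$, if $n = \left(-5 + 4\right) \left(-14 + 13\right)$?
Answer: $- \frac{81}{2} \approx -40.5$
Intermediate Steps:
$K{\left(D \right)} = \frac{1}{2}$ ($K{\left(D \right)} = 3 \cdot \frac{1}{6} = \frac{1}{2}$)
$n = 1$ ($n = \left(-1\right) \left(-1\right) = 1$)
$\left(5 + 4\right) \left(-3\right) \left(n + K{\left(-3 \right)}\right) = \left(5 + 4\right) \left(-3\right) \left(1 + \frac{1}{2}\right) = 9 \left(-3\right) \frac{3}{2} = \left(-27\right) \frac{3}{2} = - \frac{81}{2}$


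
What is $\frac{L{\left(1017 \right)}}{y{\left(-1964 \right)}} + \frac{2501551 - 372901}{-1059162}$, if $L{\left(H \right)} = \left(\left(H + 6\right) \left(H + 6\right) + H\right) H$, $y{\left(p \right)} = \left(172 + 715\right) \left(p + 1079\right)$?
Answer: $- \frac{62780763979913}{46190937455} \approx -1359.2$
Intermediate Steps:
$y{\left(p \right)} = 957073 + 887 p$ ($y{\left(p \right)} = 887 \left(1079 + p\right) = 957073 + 887 p$)
$L{\left(H \right)} = H \left(H + \left(6 + H\right)^{2}\right)$ ($L{\left(H \right)} = \left(\left(6 + H\right) \left(6 + H\right) + H\right) H = \left(\left(6 + H\right)^{2} + H\right) H = \left(H + \left(6 + H\right)^{2}\right) H = H \left(H + \left(6 + H\right)^{2}\right)$)
$\frac{L{\left(1017 \right)}}{y{\left(-1964 \right)}} + \frac{2501551 - 372901}{-1059162} = \frac{1017 \left(1017 + \left(6 + 1017\right)^{2}\right)}{957073 + 887 \left(-1964\right)} + \frac{2501551 - 372901}{-1059162} = \frac{1017 \left(1017 + 1023^{2}\right)}{957073 - 1742068} + 2128650 \left(- \frac{1}{1059162}\right) = \frac{1017 \left(1017 + 1046529\right)}{-784995} - \frac{354775}{176527} = 1017 \cdot 1047546 \left(- \frac{1}{784995}\right) - \frac{354775}{176527} = 1065354282 \left(- \frac{1}{784995}\right) - \frac{354775}{176527} = - \frac{355118094}{261665} - \frac{354775}{176527} = - \frac{62780763979913}{46190937455}$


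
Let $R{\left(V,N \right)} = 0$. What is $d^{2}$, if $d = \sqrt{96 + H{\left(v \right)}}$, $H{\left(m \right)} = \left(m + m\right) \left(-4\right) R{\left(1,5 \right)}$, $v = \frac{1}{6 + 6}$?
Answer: $96$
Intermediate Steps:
$v = \frac{1}{12} \approx 0.083333$
$H{\left(m \right)} = 0$ ($H{\left(m \right)} = \left(m + m\right) \left(-4\right) 0 = 2 m \left(-4\right) 0 = - 8 m 0 = 0$)
$d = 4 \sqrt{6}$ ($d = \sqrt{96 + 0} = \sqrt{96} = 4 \sqrt{6} \approx 9.798$)
$d^{2} = \left(4 \sqrt{6}\right)^{2} = 96$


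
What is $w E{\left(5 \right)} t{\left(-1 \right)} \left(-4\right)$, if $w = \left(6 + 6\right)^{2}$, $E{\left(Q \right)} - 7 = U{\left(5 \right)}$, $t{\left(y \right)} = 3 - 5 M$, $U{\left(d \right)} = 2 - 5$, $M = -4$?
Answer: $-52992$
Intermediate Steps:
$U{\left(d \right)} = -3$ ($U{\left(d \right)} = 2 - 5 = -3$)
$t{\left(y \right)} = 23$ ($t{\left(y \right)} = 3 - -20 = 3 + 20 = 23$)
$E{\left(Q \right)} = 4$ ($E{\left(Q \right)} = 7 - 3 = 4$)
$w = 144$ ($w = 12^{2} = 144$)
$w E{\left(5 \right)} t{\left(-1 \right)} \left(-4\right) = 144 \cdot 4 \cdot 23 \left(-4\right) = 144 \cdot 92 \left(-4\right) = 144 \left(-368\right) = -52992$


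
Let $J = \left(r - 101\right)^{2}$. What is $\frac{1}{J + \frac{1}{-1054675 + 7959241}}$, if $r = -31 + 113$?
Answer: $\frac{6904566}{2492548327} \approx 0.0027701$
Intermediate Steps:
$r = 82$
$J = 361$ ($J = \left(82 - 101\right)^{2} = \left(-19\right)^{2} = 361$)
$\frac{1}{J + \frac{1}{-1054675 + 7959241}} = \frac{1}{361 + \frac{1}{-1054675 + 7959241}} = \frac{1}{361 + \frac{1}{6904566}} = \frac{1}{\frac{2492548327}{6904566}} = \frac{6904566}{2492548327}$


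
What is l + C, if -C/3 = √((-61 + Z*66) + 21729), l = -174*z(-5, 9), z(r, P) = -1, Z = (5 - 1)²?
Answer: 174 - 6*√5681 ≈ -278.23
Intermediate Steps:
Z = 16 (Z = 4² = 16)
l = 174 (l = -174*(-1) = 174)
C = -6*√5681 (C = -3*√((-61 + 16*66) + 21729) = -3*√((-61 + 1056) + 21729) = -3*√(995 + 21729) = -6*√5681 ≈ -452.23)
l + C = 174 - 6*√5681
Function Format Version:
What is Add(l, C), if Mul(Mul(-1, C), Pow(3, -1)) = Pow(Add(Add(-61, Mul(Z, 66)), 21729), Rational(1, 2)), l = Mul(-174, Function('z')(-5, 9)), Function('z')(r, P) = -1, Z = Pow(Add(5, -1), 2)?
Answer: Add(174, Mul(-6, Pow(5681, Rational(1, 2)))) ≈ -278.23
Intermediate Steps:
Z = 16 (Z = Pow(4, 2) = 16)
l = 174 (l = Mul(-174, -1) = 174)
C = Mul(-6, Pow(5681, Rational(1, 2))) (C = Mul(-3, Pow(Add(Add(-61, Mul(16, 66)), 21729), Rational(1, 2))) = Mul(-3, Pow(Add(Add(-61, 1056), 21729), Rational(1, 2))) = Mul(-3, Pow(Add(995, 21729), Rational(1, 2))) = Mul(-3, Pow(22724, Rational(1, 2))) = Mul(-3, Mul(2, Pow(5681, Rational(1, 2)))) = Mul(-6, Pow(5681, Rational(1, 2))) ≈ -452.23)
Add(l, C) = Add(174, Mul(-6, Pow(5681, Rational(1, 2))))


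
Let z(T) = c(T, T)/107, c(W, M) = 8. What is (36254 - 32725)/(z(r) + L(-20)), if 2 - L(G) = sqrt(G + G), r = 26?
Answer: 41913933/253622 + 40403521*I*sqrt(10)/253622 ≈ 165.26 + 503.77*I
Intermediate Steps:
L(G) = 2 - sqrt(2)*sqrt(G) (L(G) = 2 - sqrt(G + G) = 2 - sqrt(2*G) = 2 - sqrt(2)*sqrt(G))
z(T) = 8/107
(36254 - 32725)/(z(r) + L(-20)) = (36254 - 32725)/(8/107 + (2 - sqrt(2)*sqrt(-20))) = 3529/(8/107 + (2 - sqrt(2)*2*I*sqrt(5))) = 3529/(8/107 + (2 - 2*I*sqrt(10))) = 3529/(222/107 - 2*I*sqrt(10))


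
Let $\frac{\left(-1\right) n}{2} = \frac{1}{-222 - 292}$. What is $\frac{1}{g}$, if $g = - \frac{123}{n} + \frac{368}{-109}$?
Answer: $- \frac{109}{3445967} \approx -3.1631 \cdot 10^{-5}$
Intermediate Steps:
$n = \frac{1}{257}$ ($n = - \frac{2}{-222 - 292} = - \frac{2}{-514} = \left(-2\right) \left(- \frac{1}{514}\right) = \frac{1}{257} \approx 0.0038911$)
$g = - \frac{3445967}{109}$ ($g = - 123 \frac{1}{\frac{1}{257}} + \frac{368}{-109} = \left(-123\right) 257 + 368 \left(- \frac{1}{109}\right) = -31611 - \frac{368}{109} = - \frac{3445967}{109} \approx -31614.0$)
$\frac{1}{g} = \frac{1}{- \frac{3445967}{109}} = - \frac{109}{3445967}$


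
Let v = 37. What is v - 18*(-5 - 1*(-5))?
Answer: 37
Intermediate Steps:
v - 18*(-5 - 1*(-5)) = 37 - 18*(-5 - 1*(-5)) = 37 - 18*(-5 + 5) = 37 - 18*0 = 37 + 0 = 37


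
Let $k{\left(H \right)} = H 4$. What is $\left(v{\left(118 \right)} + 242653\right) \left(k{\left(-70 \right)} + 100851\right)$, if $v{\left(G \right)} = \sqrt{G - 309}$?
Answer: $24403854863 + 100571 i \sqrt{191} \approx 2.4404 \cdot 10^{10} + 1.3899 \cdot 10^{6} i$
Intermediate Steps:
$v{\left(G \right)} = \sqrt{-309 + G}$
$k{\left(H \right)} = 4 H$
$\left(v{\left(118 \right)} + 242653\right) \left(k{\left(-70 \right)} + 100851\right) = \left(\sqrt{-309 + 118} + 242653\right) \left(4 \left(-70\right) + 100851\right) = \left(\sqrt{-191} + 242653\right) \left(-280 + 100851\right) = \left(i \sqrt{191} + 242653\right) 100571 = \left(242653 + i \sqrt{191}\right) 100571 = 24403854863 + 100571 i \sqrt{191}$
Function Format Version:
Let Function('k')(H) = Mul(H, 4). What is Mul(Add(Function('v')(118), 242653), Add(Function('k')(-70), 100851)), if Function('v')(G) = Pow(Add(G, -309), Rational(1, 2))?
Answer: Add(24403854863, Mul(100571, I, Pow(191, Rational(1, 2)))) ≈ Add(2.4404e+10, Mul(1.3899e+6, I))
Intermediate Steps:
Function('v')(G) = Pow(Add(-309, G), Rational(1, 2))
Function('k')(H) = Mul(4, H)
Mul(Add(Function('v')(118), 242653), Add(Function('k')(-70), 100851)) = Mul(Add(Pow(Add(-309, 118), Rational(1, 2)), 242653), Add(Mul(4, -70), 100851)) = Mul(Add(Pow(-191, Rational(1, 2)), 242653), Add(-280, 100851)) = Mul(Add(Mul(I, Pow(191, Rational(1, 2))), 242653), 100571) = Mul(Add(242653, Mul(I, Pow(191, Rational(1, 2)))), 100571) = Add(24403854863, Mul(100571, I, Pow(191, Rational(1, 2))))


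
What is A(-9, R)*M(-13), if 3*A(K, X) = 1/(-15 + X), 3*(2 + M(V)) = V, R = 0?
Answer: 19/135 ≈ 0.14074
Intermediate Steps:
M(V) = -2 + V/3
A(K, X) = 1/(3*(-15 + X))
A(-9, R)*M(-13) = (1/(3*(-15 + 0)))*(-2 + (1/3)*(-13)) = ((1/3)/(-15))*(-2 - 13/3) = ((1/3)*(-1/15))*(-19/3) = -1/45*(-19/3) = 19/135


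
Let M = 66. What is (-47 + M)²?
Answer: 361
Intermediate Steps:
(-47 + M)² = (-47 + 66)² = 19² = 361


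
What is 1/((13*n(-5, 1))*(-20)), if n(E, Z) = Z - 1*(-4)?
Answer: -1/1300 ≈ -0.00076923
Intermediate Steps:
n(E, Z) = 4 + Z (n(E, Z) = Z + 4 = 4 + Z)
1/((13*n(-5, 1))*(-20)) = 1/((13*(4 + 1))*(-20)) = 1/((13*5)*(-20)) = 1/(65*(-20)) = 1/(-1300) = -1/1300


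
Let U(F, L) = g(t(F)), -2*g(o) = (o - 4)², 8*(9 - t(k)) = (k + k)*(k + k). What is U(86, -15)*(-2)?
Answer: 13638249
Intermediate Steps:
t(k) = 9 - k²/2 (t(k) = 9 - (k + k)*(k + k)/8 = 9 - 2*k*2*k/8 = 9 - k²/2)
g(o) = -(-4 + o)²/2 (g(o) = -(o - 4)²/2 = -(-4 + o)²/2)
U(F, L) = -(5 - F²/2)²/2 (U(F, L) = -(-4 + (9 - F²/2))²/2 = -(5 - F²/2)²/2)
U(86, -15)*(-2) = -(-10 + 86²)²/8*(-2) = -(-10 + 7396)²/8*(-2) = -⅛*7386²*(-2) = -⅛*54552996*(-2) = -13638249/2*(-2) = 13638249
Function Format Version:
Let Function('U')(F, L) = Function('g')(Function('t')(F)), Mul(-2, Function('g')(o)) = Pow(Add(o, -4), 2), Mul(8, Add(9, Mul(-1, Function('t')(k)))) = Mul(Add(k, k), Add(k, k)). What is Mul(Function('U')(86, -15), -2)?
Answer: 13638249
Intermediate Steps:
Function('t')(k) = Add(9, Mul(Rational(-1, 2), Pow(k, 2))) (Function('t')(k) = Add(9, Mul(Rational(-1, 8), Mul(Add(k, k), Add(k, k)))) = Add(9, Mul(Rational(-1, 8), Mul(Mul(2, k), Mul(2, k)))) = Add(9, Mul(Rational(-1, 8), Mul(4, Pow(k, 2)))) = Add(9, Mul(Rational(-1, 2), Pow(k, 2))))
Function('g')(o) = Mul(Rational(-1, 2), Pow(Add(-4, o), 2)) (Function('g')(o) = Mul(Rational(-1, 2), Pow(Add(o, -4), 2)) = Mul(Rational(-1, 2), Pow(Add(-4, o), 2)))
Function('U')(F, L) = Mul(Rational(-1, 2), Pow(Add(5, Mul(Rational(-1, 2), Pow(F, 2))), 2)) (Function('U')(F, L) = Mul(Rational(-1, 2), Pow(Add(-4, Add(9, Mul(Rational(-1, 2), Pow(F, 2)))), 2)) = Mul(Rational(-1, 2), Pow(Add(5, Mul(Rational(-1, 2), Pow(F, 2))), 2)))
Mul(Function('U')(86, -15), -2) = Mul(Mul(Rational(-1, 8), Pow(Add(-10, Pow(86, 2)), 2)), -2) = Mul(Mul(Rational(-1, 8), Pow(Add(-10, 7396), 2)), -2) = Mul(Mul(Rational(-1, 8), Pow(7386, 2)), -2) = Mul(Mul(Rational(-1, 8), 54552996), -2) = Mul(Rational(-13638249, 2), -2) = 13638249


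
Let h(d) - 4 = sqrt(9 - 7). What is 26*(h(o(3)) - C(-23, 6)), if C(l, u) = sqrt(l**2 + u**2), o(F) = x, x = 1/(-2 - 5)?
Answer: 104 - 26*sqrt(565) + 26*sqrt(2) ≈ -477.24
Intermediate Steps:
x = -1/7 (x = 1/(-7) = -1/7 ≈ -0.14286)
o(F) = -1/7
h(d) = 4 + sqrt(2) (h(d) = 4 + sqrt(9 - 7) = 4 + sqrt(2))
26*(h(o(3)) - C(-23, 6)) = 26*((4 + sqrt(2)) - sqrt((-23)**2 + 6**2)) = 26*((4 + sqrt(2)) - sqrt(529 + 36)) = 26*((4 + sqrt(2)) - sqrt(565)) = 26*(4 + sqrt(2) - sqrt(565)) = 104 - 26*sqrt(565) + 26*sqrt(2)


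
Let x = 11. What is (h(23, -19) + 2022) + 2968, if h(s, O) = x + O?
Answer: 4982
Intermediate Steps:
h(s, O) = 11 + O
(h(23, -19) + 2022) + 2968 = ((11 - 19) + 2022) + 2968 = (-8 + 2022) + 2968 = 2014 + 2968 = 4982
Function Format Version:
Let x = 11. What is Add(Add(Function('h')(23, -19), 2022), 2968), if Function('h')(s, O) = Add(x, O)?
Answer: 4982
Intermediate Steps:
Function('h')(s, O) = Add(11, O)
Add(Add(Function('h')(23, -19), 2022), 2968) = Add(Add(Add(11, -19), 2022), 2968) = Add(Add(-8, 2022), 2968) = Add(2014, 2968) = 4982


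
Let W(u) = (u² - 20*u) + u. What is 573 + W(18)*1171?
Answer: -20505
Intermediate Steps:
W(u) = u² - 19*u
573 + W(18)*1171 = 573 + (18*(-19 + 18))*1171 = 573 + (18*(-1))*1171 = 573 - 18*1171 = 573 - 21078 = -20505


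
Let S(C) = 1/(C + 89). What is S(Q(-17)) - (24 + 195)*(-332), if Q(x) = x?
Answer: 5234977/72 ≈ 72708.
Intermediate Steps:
S(C) = 1/(89 + C)
S(Q(-17)) - (24 + 195)*(-332) = 1/(89 - 17) - (24 + 195)*(-332) = 1/72 - 219*(-332) = 1/72 - 1*(-72708) = 1/72 + 72708 = 5234977/72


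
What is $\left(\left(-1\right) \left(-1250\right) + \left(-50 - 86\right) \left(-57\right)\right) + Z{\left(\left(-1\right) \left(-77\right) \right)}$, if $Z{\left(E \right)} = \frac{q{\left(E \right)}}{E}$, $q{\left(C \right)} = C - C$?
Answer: $9002$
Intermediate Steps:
$q{\left(C \right)} = 0$
$Z{\left(E \right)} = 0$ ($Z{\left(E \right)} = \frac{0}{E} = 0$)
$\left(\left(-1\right) \left(-1250\right) + \left(-50 - 86\right) \left(-57\right)\right) + Z{\left(\left(-1\right) \left(-77\right) \right)} = \left(\left(-1\right) \left(-1250\right) + \left(-50 - 86\right) \left(-57\right)\right) + 0 = \left(1250 - -7752\right) + 0 = \left(1250 + 7752\right) + 0 = 9002 + 0 = 9002$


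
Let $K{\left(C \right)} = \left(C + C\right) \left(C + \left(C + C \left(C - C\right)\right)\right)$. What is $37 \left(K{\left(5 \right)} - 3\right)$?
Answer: $3589$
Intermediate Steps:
$K{\left(C \right)} = 4 C^{2}$ ($K{\left(C \right)} = 2 C \left(C + \left(C + C 0\right)\right) = 2 C \left(C + \left(C + 0\right)\right) = 2 C \left(C + C\right) = 2 C 2 C = 4 C^{2}$)
$37 \left(K{\left(5 \right)} - 3\right) = 37 \left(4 \cdot 5^{2} - 3\right) = 37 \left(4 \cdot 25 - 3\right) = 37 \left(100 - 3\right) = 37 \cdot 97 = 3589$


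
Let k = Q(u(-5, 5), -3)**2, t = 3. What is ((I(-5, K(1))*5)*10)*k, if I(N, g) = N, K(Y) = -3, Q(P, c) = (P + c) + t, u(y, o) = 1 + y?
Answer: -4000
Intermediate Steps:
Q(P, c) = 3 + P + c (Q(P, c) = (P + c) + 3 = 3 + P + c)
k = 16 (k = (3 + (1 - 5) - 3)**2 = (3 - 4 - 3)**2 = (-4)**2 = 16)
((I(-5, K(1))*5)*10)*k = (-5*5*10)*16 = -25*10*16 = -250*16 = -4000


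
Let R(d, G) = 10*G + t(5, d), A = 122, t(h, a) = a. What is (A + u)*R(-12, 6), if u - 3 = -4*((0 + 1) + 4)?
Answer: 5040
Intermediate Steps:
u = -17 (u = 3 - 4*((0 + 1) + 4) = 3 - 4*(1 + 4) = 3 - 4*5 = 3 - 20 = -17)
R(d, G) = d + 10*G (R(d, G) = 10*G + d = d + 10*G)
(A + u)*R(-12, 6) = (122 - 17)*(-12 + 10*6) = 105*(-12 + 60) = 105*48 = 5040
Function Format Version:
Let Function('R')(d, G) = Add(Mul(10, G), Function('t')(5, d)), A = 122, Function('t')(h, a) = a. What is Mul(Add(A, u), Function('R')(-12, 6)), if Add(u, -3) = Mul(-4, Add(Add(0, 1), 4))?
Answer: 5040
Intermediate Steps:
u = -17 (u = Add(3, Mul(-4, Add(Add(0, 1), 4))) = Add(3, Mul(-4, Add(1, 4))) = Add(3, Mul(-4, 5)) = Add(3, -20) = -17)
Function('R')(d, G) = Add(d, Mul(10, G)) (Function('R')(d, G) = Add(Mul(10, G), d) = Add(d, Mul(10, G)))
Mul(Add(A, u), Function('R')(-12, 6)) = Mul(Add(122, -17), Add(-12, Mul(10, 6))) = Mul(105, Add(-12, 60)) = Mul(105, 48) = 5040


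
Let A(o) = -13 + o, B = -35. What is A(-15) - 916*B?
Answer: 32032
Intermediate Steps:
A(-15) - 916*B = (-13 - 15) - 916*(-35) = -28 + 32060 = 32032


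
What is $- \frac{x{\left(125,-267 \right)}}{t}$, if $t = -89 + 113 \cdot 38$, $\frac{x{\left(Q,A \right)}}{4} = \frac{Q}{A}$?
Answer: $\frac{100}{224547} \approx 0.00044534$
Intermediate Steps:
$x{\left(Q,A \right)} = \frac{4 Q}{A}$ ($x{\left(Q,A \right)} = 4 \frac{Q}{A} = \frac{4 Q}{A}$)
$t = 4205$ ($t = -89 + 4294 = 4205$)
$- \frac{x{\left(125,-267 \right)}}{t} = - \frac{4 \cdot 125 \frac{1}{-267}}{4205} = - \frac{4 \cdot 125 \left(- \frac{1}{267}\right)}{4205} = - \frac{-500}{267 \cdot 4205} = \left(-1\right) \left(- \frac{100}{224547}\right) = \frac{100}{224547}$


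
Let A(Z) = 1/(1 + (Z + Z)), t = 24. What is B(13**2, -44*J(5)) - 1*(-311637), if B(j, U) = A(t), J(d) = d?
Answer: 15270214/49 ≈ 3.1164e+5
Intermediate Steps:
A(Z) = 1/(1 + 2*Z)
B(j, U) = 1/49 (B(j, U) = 1/(1 + 2*24) = 1/(1 + 48) = 1/49)
B(13**2, -44*J(5)) - 1*(-311637) = 1/49 - 1*(-311637) = 1/49 + 311637 = 15270214/49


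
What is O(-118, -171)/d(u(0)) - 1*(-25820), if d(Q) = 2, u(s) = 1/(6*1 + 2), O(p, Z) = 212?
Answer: 25926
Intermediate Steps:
u(s) = 1/8 (u(s) = 1/(6 + 2) = 1/8)
O(-118, -171)/d(u(0)) - 1*(-25820) = 212/2 - 1*(-25820) = 212*(1/2) + 25820 = 106 + 25820 = 25926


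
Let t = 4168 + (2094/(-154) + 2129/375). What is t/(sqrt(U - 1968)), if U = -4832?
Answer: -30030577*I*sqrt(17)/2454375 ≈ -50.448*I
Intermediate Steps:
t = 120122308/28875 (t = 4168 + (2094*(-1/154) + 2129*(1/375)) = 4168 + (-1047/77 + 2129/375) = 4168 - 228692/28875 = 120122308/28875 ≈ 4160.1)
t/(sqrt(U - 1968)) = 120122308/(28875*(sqrt(-4832 - 1968))) = 120122308/(28875*(sqrt(-6800))) = 120122308/(28875*((20*I*sqrt(17)))) = 120122308*(-I*sqrt(17)/340)/28875 = -30030577*I*sqrt(17)/2454375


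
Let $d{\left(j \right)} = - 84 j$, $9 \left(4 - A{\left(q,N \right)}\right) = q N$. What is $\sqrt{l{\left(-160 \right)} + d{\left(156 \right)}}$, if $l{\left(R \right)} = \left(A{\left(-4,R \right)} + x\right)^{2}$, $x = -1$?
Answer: $\frac{i \sqrt{685655}}{9} \approx 92.005 i$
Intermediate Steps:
$A{\left(q,N \right)} = 4 - \frac{N q}{9}$ ($A{\left(q,N \right)} = 4 - \frac{q N}{9} = 4 - \frac{N q}{9}$)
$l{\left(R \right)} = \left(3 + \frac{4 R}{9}\right)^{2}$ ($l{\left(R \right)} = \left(\left(4 - \frac{1}{9} R \left(-4\right)\right) - 1\right)^{2} = \left(\left(4 + \frac{4 R}{9}\right) - 1\right)^{2} = \left(3 + \frac{4 R}{9}\right)^{2}$)
$\sqrt{l{\left(-160 \right)} + d{\left(156 \right)}} = \sqrt{\frac{\left(27 + 4 \left(-160\right)\right)^{2}}{81} - 13104} = \sqrt{\frac{\left(27 - 640\right)^{2}}{81} - 13104} = \sqrt{\frac{\left(-613\right)^{2}}{81} - 13104} = \sqrt{\frac{1}{81} \cdot 375769 - 13104} = \sqrt{\frac{375769}{81} - 13104} = \sqrt{- \frac{685655}{81}} = \frac{i \sqrt{685655}}{9}$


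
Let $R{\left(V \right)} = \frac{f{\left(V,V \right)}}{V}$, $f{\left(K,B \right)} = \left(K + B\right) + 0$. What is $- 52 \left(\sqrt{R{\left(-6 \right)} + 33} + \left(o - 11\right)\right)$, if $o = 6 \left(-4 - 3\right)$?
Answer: $2756 - 52 \sqrt{35} \approx 2448.4$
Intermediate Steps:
$o = -42$ ($o = 6 \left(-7\right) = -42$)
$f{\left(K,B \right)} = B + K$ ($f{\left(K,B \right)} = \left(B + K\right) + 0 = B + K$)
$R{\left(V \right)} = 2$ ($R{\left(V \right)} = \frac{V + V}{V} = \frac{2 V}{V} = 2$)
$- 52 \left(\sqrt{R{\left(-6 \right)} + 33} + \left(o - 11\right)\right) = - 52 \left(\sqrt{2 + 33} - 53\right) = - 52 \left(\sqrt{35} - 53\right) = - 52 \left(-53 + \sqrt{35}\right) = 2756 - 52 \sqrt{35}$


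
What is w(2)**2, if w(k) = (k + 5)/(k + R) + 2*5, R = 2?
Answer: 2209/16 ≈ 138.06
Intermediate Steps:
w(k) = 10 + (5 + k)/(2 + k) (w(k) = (k + 5)/(k + 2) + 2*5 = (5 + k)/(2 + k) + 10 = 10 + (5 + k)/(2 + k))
w(2)**2 = ((25 + 11*2)/(2 + 2))**2 = ((25 + 22)/4)**2 = ((1/4)*47)**2 = (47/4)**2 = 2209/16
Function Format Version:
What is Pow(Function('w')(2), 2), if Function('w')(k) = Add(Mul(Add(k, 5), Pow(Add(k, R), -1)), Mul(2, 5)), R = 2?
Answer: Rational(2209, 16) ≈ 138.06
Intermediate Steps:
Function('w')(k) = Add(10, Mul(Pow(Add(2, k), -1), Add(5, k))) (Function('w')(k) = Add(Mul(Add(k, 5), Pow(Add(k, 2), -1)), Mul(2, 5)) = Add(Mul(Add(5, k), Pow(Add(2, k), -1)), 10) = Add(Mul(Pow(Add(2, k), -1), Add(5, k)), 10) = Add(10, Mul(Pow(Add(2, k), -1), Add(5, k))))
Pow(Function('w')(2), 2) = Pow(Mul(Pow(Add(2, 2), -1), Add(25, Mul(11, 2))), 2) = Pow(Mul(Pow(4, -1), Add(25, 22)), 2) = Pow(Mul(Rational(1, 4), 47), 2) = Pow(Rational(47, 4), 2) = Rational(2209, 16)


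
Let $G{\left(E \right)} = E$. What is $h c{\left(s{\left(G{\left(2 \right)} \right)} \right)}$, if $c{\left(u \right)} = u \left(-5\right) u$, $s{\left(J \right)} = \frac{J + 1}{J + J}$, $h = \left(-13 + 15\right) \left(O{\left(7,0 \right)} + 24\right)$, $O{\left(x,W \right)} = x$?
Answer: $- \frac{1395}{8} \approx -174.38$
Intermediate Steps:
$h = 62$ ($h = \left(-13 + 15\right) \left(7 + 24\right) = 2 \cdot 31 = 62$)
$s{\left(J \right)} = \frac{1 + J}{2 J}$
$c{\left(u \right)} = - 5 u^{2}$ ($c{\left(u \right)} = - 5 u u = - 5 u^{2}$)
$h c{\left(s{\left(G{\left(2 \right)} \right)} \right)} = 62 \left(- 5 \left(\frac{1 + 2}{2 \cdot 2}\right)^{2}\right) = 62 \left(- 5 \left(\frac{1}{2} \cdot \frac{1}{2} \cdot 3\right)^{2}\right) = 62 \left(- 5 \left(\frac{3}{4}\right)^{2}\right) = 62 \left(\left(-5\right) \frac{9}{16}\right) = 62 \left(- \frac{45}{16}\right) = - \frac{1395}{8}$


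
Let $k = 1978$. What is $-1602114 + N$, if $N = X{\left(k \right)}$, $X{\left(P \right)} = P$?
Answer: $-1600136$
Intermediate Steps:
$N = 1978$
$-1602114 + N = -1602114 + 1978 = -1600136$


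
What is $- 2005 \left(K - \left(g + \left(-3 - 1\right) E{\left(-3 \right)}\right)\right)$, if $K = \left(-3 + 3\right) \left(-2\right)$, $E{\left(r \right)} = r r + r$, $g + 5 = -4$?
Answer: $-66165$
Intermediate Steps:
$g = -9$ ($g = -5 - 4 = -9$)
$E{\left(r \right)} = r + r^{2}$ ($E{\left(r \right)} = r^{2} + r = r + r^{2}$)
$K = 0$ ($K = 0 \left(-2\right) = 0$)
$- 2005 \left(K - \left(g + \left(-3 - 1\right) E{\left(-3 \right)}\right)\right) = - 2005 \left(0 - \left(-9 + \left(-3 - 1\right) \left(- 3 \left(1 - 3\right)\right)\right)\right) = - 2005 \left(0 - \left(-9 - 4 \left(\left(-3\right) \left(-2\right)\right)\right)\right) = - 2005 \left(0 - \left(-9 - 24\right)\right) = - 2005 \left(0 - -33\right) = - 2005 \left(0 + 33\right) = \left(-2005\right) 33 = -66165$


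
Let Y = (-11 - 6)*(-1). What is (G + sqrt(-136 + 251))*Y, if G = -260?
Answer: -4420 + 17*sqrt(115) ≈ -4237.7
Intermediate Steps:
Y = 17 (Y = -17*(-1) = 17)
(G + sqrt(-136 + 251))*Y = (-260 + sqrt(-136 + 251))*17 = (-260 + sqrt(115))*17 = -4420 + 17*sqrt(115)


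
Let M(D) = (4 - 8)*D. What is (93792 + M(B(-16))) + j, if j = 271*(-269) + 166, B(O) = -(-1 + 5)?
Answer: 21075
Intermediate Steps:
B(O) = -4 (B(O) = -1*4 = -4)
M(D) = -4*D
j = -72733 (j = -72899 + 166 = -72733)
(93792 + M(B(-16))) + j = (93792 - 4*(-4)) - 72733 = (93792 + 16) - 72733 = 93808 - 72733 = 21075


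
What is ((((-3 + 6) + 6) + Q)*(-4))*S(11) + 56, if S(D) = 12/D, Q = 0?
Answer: 184/11 ≈ 16.727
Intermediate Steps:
((((-3 + 6) + 6) + Q)*(-4))*S(11) + 56 = ((((-3 + 6) + 6) + 0)*(-4))*(12/11) + 56 = (((3 + 6) + 0)*(-4))*(12*(1/11)) + 56 = ((9 + 0)*(-4))*(12/11) + 56 = (9*(-4))*(12/11) + 56 = -36*12/11 + 56 = -432/11 + 56 = 184/11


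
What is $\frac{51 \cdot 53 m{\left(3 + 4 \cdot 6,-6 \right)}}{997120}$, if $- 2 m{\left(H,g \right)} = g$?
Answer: $\frac{8109}{997120} \approx 0.0081324$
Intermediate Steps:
$m{\left(H,g \right)} = - \frac{g}{2}$
$\frac{51 \cdot 53 m{\left(3 + 4 \cdot 6,-6 \right)}}{997120} = \frac{51 \cdot 53 \left(\left(- \frac{1}{2}\right) \left(-6\right)\right)}{997120} = 2703 \cdot 3 \cdot \frac{1}{997120} = 8109 \cdot \frac{1}{997120} = \frac{8109}{997120}$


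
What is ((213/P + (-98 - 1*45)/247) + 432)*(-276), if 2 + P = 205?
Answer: -460378488/3857 ≈ -1.1936e+5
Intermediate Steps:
P = 203 (P = -2 + 205 = 203)
((213/P + (-98 - 1*45)/247) + 432)*(-276) = ((213/203 + (-98 - 1*45)/247) + 432)*(-276) = ((213*(1/203) + (-98 - 45)*(1/247)) + 432)*(-276) = ((213/203 - 143*1/247) + 432)*(-276) = ((213/203 - 11/19) + 432)*(-276) = (1814/3857 + 432)*(-276) = (1668038/3857)*(-276) = -460378488/3857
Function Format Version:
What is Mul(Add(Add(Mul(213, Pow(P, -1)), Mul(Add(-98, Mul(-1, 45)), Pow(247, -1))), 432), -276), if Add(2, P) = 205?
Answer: Rational(-460378488, 3857) ≈ -1.1936e+5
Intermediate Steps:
P = 203 (P = Add(-2, 205) = 203)
Mul(Add(Add(Mul(213, Pow(P, -1)), Mul(Add(-98, Mul(-1, 45)), Pow(247, -1))), 432), -276) = Mul(Add(Add(Mul(213, Pow(203, -1)), Mul(Add(-98, Mul(-1, 45)), Pow(247, -1))), 432), -276) = Mul(Add(Add(Mul(213, Rational(1, 203)), Mul(Add(-98, -45), Rational(1, 247))), 432), -276) = Mul(Add(Add(Rational(213, 203), Mul(-143, Rational(1, 247))), 432), -276) = Mul(Add(Add(Rational(213, 203), Rational(-11, 19)), 432), -276) = Mul(Add(Rational(1814, 3857), 432), -276) = Mul(Rational(1668038, 3857), -276) = Rational(-460378488, 3857)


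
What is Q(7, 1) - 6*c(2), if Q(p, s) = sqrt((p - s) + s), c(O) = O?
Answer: -12 + sqrt(7) ≈ -9.3542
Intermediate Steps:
Q(p, s) = sqrt(p)
Q(7, 1) - 6*c(2) = sqrt(7) - 6*2 = sqrt(7) - 12 = -12 + sqrt(7)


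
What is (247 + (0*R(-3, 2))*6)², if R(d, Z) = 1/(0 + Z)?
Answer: 61009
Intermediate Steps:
R(d, Z) = 1/Z
(247 + (0*R(-3, 2))*6)² = (247 + (0/2)*6)² = (247 + (0*(½))*6)² = (247 + 0*6)² = (247 + 0)² = 247² = 61009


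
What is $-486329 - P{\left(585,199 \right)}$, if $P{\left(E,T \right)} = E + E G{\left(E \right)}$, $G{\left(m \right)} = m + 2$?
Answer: $-830309$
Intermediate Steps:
$G{\left(m \right)} = 2 + m$
$P{\left(E,T \right)} = E + E \left(2 + E\right)$
$-486329 - P{\left(585,199 \right)} = -486329 - 585 \left(3 + 585\right) = -486329 - 585 \cdot 588 = -486329 - 343980 = -830309$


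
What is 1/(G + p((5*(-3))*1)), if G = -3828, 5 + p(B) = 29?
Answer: -1/3804 ≈ -0.00026288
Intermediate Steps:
p(B) = 24 (p(B) = -5 + 29 = 24)
1/(G + p((5*(-3))*1)) = 1/(-3828 + 24) = 1/(-3804) = -1/3804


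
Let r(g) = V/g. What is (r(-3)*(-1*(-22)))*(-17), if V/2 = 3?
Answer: 748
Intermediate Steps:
V = 6 (V = 2*3 = 6)
r(g) = 6/g
(r(-3)*(-1*(-22)))*(-17) = ((6/(-3))*(-1*(-22)))*(-17) = ((6*(-1/3))*22)*(-17) = -2*22*(-17) = -44*(-17) = 748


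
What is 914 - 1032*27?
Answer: -26950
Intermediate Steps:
914 - 1032*27 = 914 - 27864 = -26950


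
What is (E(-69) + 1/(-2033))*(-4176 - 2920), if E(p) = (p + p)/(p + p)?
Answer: -14419072/2033 ≈ -7092.5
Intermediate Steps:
E(p) = 1 (E(p) = (2*p)/((2*p)) = (2*p)*(1/(2*p)) = 1)
(E(-69) + 1/(-2033))*(-4176 - 2920) = (1 + 1/(-2033))*(-4176 - 2920) = (1 - 1/2033)*(-7096) = (2032/2033)*(-7096) = -14419072/2033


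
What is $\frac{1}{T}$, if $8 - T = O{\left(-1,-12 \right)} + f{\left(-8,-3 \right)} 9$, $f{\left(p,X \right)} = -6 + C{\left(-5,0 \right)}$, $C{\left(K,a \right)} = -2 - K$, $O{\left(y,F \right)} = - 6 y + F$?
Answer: $\frac{1}{41} \approx 0.02439$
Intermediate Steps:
$O{\left(y,F \right)} = F - 6 y$
$f{\left(p,X \right)} = -3$ ($f{\left(p,X \right)} = -6 - -3 = -6 + \left(-2 + 5\right) = -6 + 3 = -3$)
$T = 41$ ($T = 8 - \left(\left(-12 - -6\right) - 27\right) = 8 - \left(\left(-12 + 6\right) - 27\right) = 8 - \left(-6 - 27\right) = 8 - -33 = 8 + 33 = 41$)
$\frac{1}{T} = \frac{1}{41}$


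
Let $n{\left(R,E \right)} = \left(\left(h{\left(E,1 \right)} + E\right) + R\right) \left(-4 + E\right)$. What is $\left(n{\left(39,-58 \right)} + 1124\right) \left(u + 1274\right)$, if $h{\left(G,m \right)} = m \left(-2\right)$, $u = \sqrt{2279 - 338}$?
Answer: $3090724 + 2426 \sqrt{1941} \approx 3.1976 \cdot 10^{6}$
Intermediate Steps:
$u = \sqrt{1941} \approx 44.057$
$h{\left(G,m \right)} = - 2 m$
$n{\left(R,E \right)} = \left(-4 + E\right) \left(-2 + E + R\right)$ ($n{\left(R,E \right)} = \left(\left(\left(-2\right) 1 + E\right) + R\right) \left(-4 + E\right) = \left(\left(-2 + E\right) + R\right) \left(-4 + E\right) = \left(-2 + E + R\right) \left(-4 + E\right) = \left(-4 + E\right) \left(-2 + E + R\right)$)
$\left(n{\left(39,-58 \right)} + 1124\right) \left(u + 1274\right) = \left(\left(8 + \left(-58\right)^{2} - -348 - 156 - 2262\right) + 1124\right) \left(\sqrt{1941} + 1274\right) = \left(\left(8 + 3364 + 348 - 156 - 2262\right) + 1124\right) \left(1274 + \sqrt{1941}\right) = \left(1302 + 1124\right) \left(1274 + \sqrt{1941}\right) = 2426 \left(1274 + \sqrt{1941}\right) = 3090724 + 2426 \sqrt{1941}$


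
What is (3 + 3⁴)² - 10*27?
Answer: 6786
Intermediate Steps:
(3 + 3⁴)² - 10*27 = (3 + 81)² - 270 = 84² - 270 = 7056 - 270 = 6786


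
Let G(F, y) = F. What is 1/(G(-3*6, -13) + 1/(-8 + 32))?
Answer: -24/431 ≈ -0.055684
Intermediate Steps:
1/(G(-3*6, -13) + 1/(-8 + 32)) = 1/(-3*6 + 1/(-8 + 32)) = 1/(-18 + 1/24) = 1/(-431/24) = -24/431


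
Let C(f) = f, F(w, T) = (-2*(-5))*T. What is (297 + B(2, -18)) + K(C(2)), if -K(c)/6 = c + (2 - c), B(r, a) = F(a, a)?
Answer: 105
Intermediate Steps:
F(w, T) = 10*T
B(r, a) = 10*a
K(c) = -12 (K(c) = -6*(c + (2 - c)) = -6*2 = -12)
(297 + B(2, -18)) + K(C(2)) = (297 + 10*(-18)) - 12 = (297 - 180) - 12 = 117 - 12 = 105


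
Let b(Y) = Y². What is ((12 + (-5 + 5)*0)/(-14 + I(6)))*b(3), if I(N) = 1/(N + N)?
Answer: -1296/167 ≈ -7.7605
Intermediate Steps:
I(N) = 1/(2*N)
((12 + (-5 + 5)*0)/(-14 + I(6)))*b(3) = ((12 + (-5 + 5)*0)/(-14 + (½)/6))*3² = ((12 + 0*0)/(-14 + (½)*(⅙)))*9 = ((12 + 0)/(-14 + 1/12))*9 = (12/(-167/12))*9 = (12*(-12/167))*9 = -144/167*9 = -1296/167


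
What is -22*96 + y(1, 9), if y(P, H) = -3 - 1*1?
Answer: -2116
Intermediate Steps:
y(P, H) = -4 (y(P, H) = -3 - 1 = -4)
-22*96 + y(1, 9) = -22*96 - 4 = -2112 - 4 = -2116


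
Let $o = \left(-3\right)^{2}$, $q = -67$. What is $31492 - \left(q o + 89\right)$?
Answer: $32006$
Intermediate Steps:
$o = 9$
$31492 - \left(q o + 89\right) = 31492 - \left(\left(-67\right) 9 + 89\right) = 31492 - \left(-603 + 89\right) = 31492 - -514 = 31492 + 514 = 32006$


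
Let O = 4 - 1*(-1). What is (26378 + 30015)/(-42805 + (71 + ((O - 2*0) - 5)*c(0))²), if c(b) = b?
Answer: -56393/37764 ≈ -1.4933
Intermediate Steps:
O = 5 (O = 4 + 1 = 5)
(26378 + 30015)/(-42805 + (71 + ((O - 2*0) - 5)*c(0))²) = (26378 + 30015)/(-42805 + (71 + ((5 - 2*0) - 5)*0)²) = 56393/(-42805 + (71 + ((5 + 0) - 5)*0)²) = 56393/(-42805 + (71 + (5 - 5)*0)²) = 56393/(-42805 + (71 + 0*0)²) = 56393/(-42805 + (71 + 0)²) = 56393/(-42805 + 71²) = 56393/(-42805 + 5041) = 56393/(-37764) = 56393*(-1/37764) = -56393/37764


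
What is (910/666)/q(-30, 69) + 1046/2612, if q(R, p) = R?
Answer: 231527/652347 ≈ 0.35491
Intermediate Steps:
(910/666)/q(-30, 69) + 1046/2612 = (910/666)/(-30) + 1046/2612 = (910*(1/666))*(-1/30) + 1046*(1/2612) = (455/333)*(-1/30) + 523/1306 = -91/1998 + 523/1306 = 231527/652347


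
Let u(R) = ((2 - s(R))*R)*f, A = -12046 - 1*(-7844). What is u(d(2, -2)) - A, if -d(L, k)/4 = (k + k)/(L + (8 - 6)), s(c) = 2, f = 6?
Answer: 4202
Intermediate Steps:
d(L, k) = -8*k/(2 + L) (d(L, k) = -4*(k + k)/(L + (8 - 6)) = -4*2*k/(L + 2) = -4*2*k/(2 + L) = -8*k/(2 + L))
A = -4202 (A = -12046 + 7844 = -4202)
u(R) = 0 (u(R) = ((2 - 1*2)*R)*6 = ((2 - 2)*R)*6 = (0*R)*6 = 0*6 = 0)
u(d(2, -2)) - A = 0 - 1*(-4202) = 0 + 4202 = 4202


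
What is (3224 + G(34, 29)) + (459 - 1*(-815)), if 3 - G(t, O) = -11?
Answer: 4512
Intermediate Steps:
G(t, O) = 14 (G(t, O) = 3 - 1*(-11) = 3 + 11 = 14)
(3224 + G(34, 29)) + (459 - 1*(-815)) = (3224 + 14) + (459 - 1*(-815)) = 3238 + (459 + 815) = 3238 + 1274 = 4512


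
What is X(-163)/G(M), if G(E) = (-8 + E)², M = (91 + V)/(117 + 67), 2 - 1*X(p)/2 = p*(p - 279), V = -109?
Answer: -1219560832/555025 ≈ -2197.3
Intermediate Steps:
X(p) = 4 - 2*p*(-279 + p) (X(p) = 4 - 2*p*(p - 279) = 4 - 2*p*(-279 + p))
M = -9/92 (M = (91 - 109)/(117 + 67) = -18/184 = -18*1/184 = -9/92 ≈ -0.097826)
X(-163)/G(M) = (4 - 2*(-163)² + 558*(-163))/((-8 - 9/92)²) = (4 - 2*26569 - 90954)/((-745/92)²) = (4 - 53138 - 90954)/(555025/8464) = -144088*8464/555025 = -1219560832/555025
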